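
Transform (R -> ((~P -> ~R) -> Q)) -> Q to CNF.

(R -> ((~P -> ~R) -> Q)) -> Q
= ~(R -> ((~P -> ~R) -> Q)) | Q   (eliminate ->)
= ~(~R | ((~P -> ~R) -> Q)) | Q   (eliminate ->)
= ~(~R | ~(~P -> ~R) | Q) | Q   (eliminate ->)
= ~(~R | ~(~~P | ~R) | Q) | Q   (eliminate ->)
= (~~R & ~~(~~P | ~R) & ~Q) | Q   (De Morgan)
= (R & ~~(~~P | ~R) & ~Q) | Q   (double negation)
= (R & (~~P | ~R) & ~Q) | Q   (double negation)
= (R & (P | ~R) & ~Q) | Q   (double negation)
= (R | Q) & (P | ~R | Q) & (~Q | Q)   (distribute | over &)
= (R | Q) & (P | ~R | Q)   (simplify)

(R | Q) & (P | ~R | Q)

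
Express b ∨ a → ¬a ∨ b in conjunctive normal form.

¬a ∨ b

b ∨ a → ¬a ∨ b
≡ ¬(b ∨ a) ∨ ¬a ∨ b   [eliminate →]
≡ ¬b ∧ ¬a ∨ ¬a ∨ b   [De Morgan]
≡ (¬b ∨ ¬a ∨ b) ∧ (¬a ∨ ¬a ∨ b)   [distribute ∨ over ∧]
≡ ¬a ∨ b   [simplify]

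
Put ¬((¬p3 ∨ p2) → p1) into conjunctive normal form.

¬((¬p3 ∨ p2) → p1)
= ¬(¬(¬p3 ∨ p2) ∨ p1)   (eliminate →)
= ¬¬(¬p3 ∨ p2) ∧ ¬p1   (De Morgan)
= (¬p3 ∨ p2) ∧ ¬p1   (double negation)

(¬p3 ∨ p2) ∧ ¬p1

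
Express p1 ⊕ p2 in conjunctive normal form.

(p1 ∨ p2) ∧ (¬p1 ∨ ¬p2)

p1 ⊕ p2
≡ (p1 ∨ p2) ∧ ¬(p1 ∧ p2)   — expand ⊕
≡ (p1 ∨ p2) ∧ (¬p1 ∨ ¬p2)   — De Morgan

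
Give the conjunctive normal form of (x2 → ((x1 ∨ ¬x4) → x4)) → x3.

(x2 → ((x1 ∨ ¬x4) → x4)) → x3
⇔ ¬(x2 → ((x1 ∨ ¬x4) → x4)) ∨ x3   (eliminate →)
⇔ ¬(¬x2 ∨ ((x1 ∨ ¬x4) → x4)) ∨ x3   (eliminate →)
⇔ ¬(¬x2 ∨ ¬(x1 ∨ ¬x4) ∨ x4) ∨ x3   (eliminate →)
⇔ (¬¬x2 ∧ ¬¬(x1 ∨ ¬x4) ∧ ¬x4) ∨ x3   (De Morgan)
⇔ (x2 ∧ ¬¬(x1 ∨ ¬x4) ∧ ¬x4) ∨ x3   (double negation)
⇔ (x2 ∧ (x1 ∨ ¬x4) ∧ ¬x4) ∨ x3   (double negation)
⇔ (x2 ∨ x3) ∧ (x1 ∨ ¬x4 ∨ x3) ∧ (¬x4 ∨ x3)   (distribute ∨ over ∧)
⇔ (x2 ∨ x3) ∧ (¬x4 ∨ x3)   (simplify)

(x2 ∨ x3) ∧ (¬x4 ∨ x3)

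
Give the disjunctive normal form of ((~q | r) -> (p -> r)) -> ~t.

(~q & p & ~r) | ~t

((~q | r) -> (p -> r)) -> ~t
= ~((~q | r) -> (p -> r)) | ~t   [eliminate ->]
= ~(~(~q | r) | (p -> r)) | ~t   [eliminate ->]
= ~(~(~q | r) | ~p | r) | ~t   [eliminate ->]
= (~~(~q | r) & ~~p & ~r) | ~t   [De Morgan]
= ((~q | r) & ~~p & ~r) | ~t   [double negation]
= ((~q | r) & p & ~r) | ~t   [double negation]
= (~q & p & ~r) | (r & p & ~r) | ~t   [distribute & over |]
= (~q & p & ~r) | ~t   [simplify]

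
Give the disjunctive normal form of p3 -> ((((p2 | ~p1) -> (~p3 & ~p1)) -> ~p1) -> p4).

p3 -> ((((p2 | ~p1) -> (~p3 & ~p1)) -> ~p1) -> p4)
≡ ~p3 | ((((p2 | ~p1) -> (~p3 & ~p1)) -> ~p1) -> p4)   (eliminate ->)
≡ ~p3 | ~(((p2 | ~p1) -> (~p3 & ~p1)) -> ~p1) | p4   (eliminate ->)
≡ ~p3 | ~(~((p2 | ~p1) -> (~p3 & ~p1)) | ~p1) | p4   (eliminate ->)
≡ ~p3 | ~(~(~(p2 | ~p1) | (~p3 & ~p1)) | ~p1) | p4   (eliminate ->)
≡ ~p3 | (~~(~(p2 | ~p1) | (~p3 & ~p1)) & ~~p1) | p4   (De Morgan)
≡ ~p3 | ((~(p2 | ~p1) | (~p3 & ~p1)) & ~~p1) | p4   (double negation)
≡ ~p3 | (((~p2 & ~~p1) | (~p3 & ~p1)) & ~~p1) | p4   (De Morgan)
≡ ~p3 | (((~p2 & p1) | (~p3 & ~p1)) & ~~p1) | p4   (double negation)
≡ ~p3 | (((~p2 & p1) | (~p3 & ~p1)) & p1) | p4   (double negation)
≡ ~p3 | (~p2 & p1 & p1) | (~p3 & ~p1 & p1) | p4   (distribute & over |)
≡ ~p3 | (~p2 & p1) | p4   (simplify)

~p3 | (~p2 & p1) | p4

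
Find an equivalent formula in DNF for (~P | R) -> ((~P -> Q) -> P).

(~P | R) -> ((~P -> Q) -> P)
= ~(~P | R) | ((~P -> Q) -> P)   [eliminate ->]
= ~(~P | R) | ~(~P -> Q) | P   [eliminate ->]
= ~(~P | R) | ~(~~P | Q) | P   [eliminate ->]
= (~~P & ~R) | ~(~~P | Q) | P   [De Morgan]
= (P & ~R) | ~(~~P | Q) | P   [double negation]
= (P & ~R) | (~~~P & ~Q) | P   [De Morgan]
= (P & ~R) | (~P & ~Q) | P   [double negation]
= (~P & ~Q) | P   [simplify]

(~P & ~Q) | P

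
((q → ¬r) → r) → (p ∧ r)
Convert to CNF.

((q → ¬r) → r) → (p ∧ r)
= ¬((q → ¬r) → r) ∨ (p ∧ r)   — eliminate →
= ¬(¬(q → ¬r) ∨ r) ∨ (p ∧ r)   — eliminate →
= ¬(¬(¬q ∨ ¬r) ∨ r) ∨ (p ∧ r)   — eliminate →
= (¬¬(¬q ∨ ¬r) ∧ ¬r) ∨ (p ∧ r)   — De Morgan
= ((¬q ∨ ¬r) ∧ ¬r) ∨ (p ∧ r)   — double negation
= (¬q ∨ ¬r ∨ p) ∧ (¬q ∨ ¬r ∨ r) ∧ (¬r ∨ p) ∧ (¬r ∨ r)   — distribute ∨ over ∧
= ¬r ∨ p   — simplify

¬r ∨ p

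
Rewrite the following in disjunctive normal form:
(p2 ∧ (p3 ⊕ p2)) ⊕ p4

(p2 ∧ ¬p3 ∧ ¬p4) ∨ (¬p2 ∧ p4) ∨ (p2 ∧ p3 ∧ p4)

(p2 ∧ (p3 ⊕ p2)) ⊕ p4
⇔ (p2 ∧ (p3 ⊕ p2) ∧ ¬p4) ∨ (¬(p2 ∧ (p3 ⊕ p2)) ∧ p4)   [expand ⊕]
⇔ (p2 ∧ ((p3 ∧ ¬p2) ∨ (¬p3 ∧ p2)) ∧ ¬p4) ∨ (¬(p2 ∧ (p3 ⊕ p2)) ∧ p4)   [expand ⊕]
⇔ (p2 ∧ ((p3 ∧ ¬p2) ∨ (¬p3 ∧ p2)) ∧ ¬p4) ∨ (¬(p2 ∧ ((p3 ∧ ¬p2) ∨ (¬p3 ∧ p2))) ∧ p4)   [expand ⊕]
⇔ (p2 ∧ ((p3 ∧ ¬p2) ∨ (¬p3 ∧ p2)) ∧ ¬p4) ∨ ((¬p2 ∨ ¬((p3 ∧ ¬p2) ∨ (¬p3 ∧ p2))) ∧ p4)   [De Morgan]
⇔ (p2 ∧ ((p3 ∧ ¬p2) ∨ (¬p3 ∧ p2)) ∧ ¬p4) ∨ ((¬p2 ∨ (¬(p3 ∧ ¬p2) ∧ ¬(¬p3 ∧ p2))) ∧ p4)   [De Morgan]
⇔ (p2 ∧ ((p3 ∧ ¬p2) ∨ (¬p3 ∧ p2)) ∧ ¬p4) ∨ ((¬p2 ∨ ((¬p3 ∨ ¬¬p2) ∧ ¬(¬p3 ∧ p2))) ∧ p4)   [De Morgan]
⇔ (p2 ∧ ((p3 ∧ ¬p2) ∨ (¬p3 ∧ p2)) ∧ ¬p4) ∨ ((¬p2 ∨ ((¬p3 ∨ p2) ∧ ¬(¬p3 ∧ p2))) ∧ p4)   [double negation]
⇔ (p2 ∧ ((p3 ∧ ¬p2) ∨ (¬p3 ∧ p2)) ∧ ¬p4) ∨ ((¬p2 ∨ ((¬p3 ∨ p2) ∧ (¬¬p3 ∨ ¬p2))) ∧ p4)   [De Morgan]
⇔ (p2 ∧ ((p3 ∧ ¬p2) ∨ (¬p3 ∧ p2)) ∧ ¬p4) ∨ ((¬p2 ∨ ((¬p3 ∨ p2) ∧ (p3 ∨ ¬p2))) ∧ p4)   [double negation]
⇔ (p2 ∧ p3 ∧ ¬p2 ∧ ¬p4) ∨ (p2 ∧ ¬p3 ∧ p2 ∧ ¬p4) ∨ (¬p2 ∧ p4) ∨ (¬p3 ∧ p3 ∧ p4) ∨ (¬p3 ∧ ¬p2 ∧ p4) ∨ (p2 ∧ p3 ∧ p4) ∨ (p2 ∧ ¬p2 ∧ p4)   [distribute ∧ over ∨]
⇔ (p2 ∧ ¬p3 ∧ ¬p4) ∨ (¬p2 ∧ p4) ∨ (p2 ∧ p3 ∧ p4)   [simplify]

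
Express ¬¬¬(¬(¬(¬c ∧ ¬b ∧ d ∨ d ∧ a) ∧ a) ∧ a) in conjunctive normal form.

¬¬¬(¬(¬(¬c ∧ ¬b ∧ d ∨ d ∧ a) ∧ a) ∧ a)
⇔ ¬(¬(¬(¬c ∧ ¬b ∧ d ∨ d ∧ a) ∧ a) ∧ a)   — double negation
⇔ ¬¬(¬(¬c ∧ ¬b ∧ d ∨ d ∧ a) ∧ a) ∨ ¬a   — De Morgan
⇔ ¬(¬c ∧ ¬b ∧ d ∨ d ∧ a) ∧ a ∨ ¬a   — double negation
⇔ ¬(¬c ∧ ¬b ∧ d) ∧ ¬(d ∧ a) ∧ a ∨ ¬a   — De Morgan
⇔ (¬¬c ∨ ¬¬b ∨ ¬d) ∧ ¬(d ∧ a) ∧ a ∨ ¬a   — De Morgan
⇔ (c ∨ ¬¬b ∨ ¬d) ∧ ¬(d ∧ a) ∧ a ∨ ¬a   — double negation
⇔ (c ∨ b ∨ ¬d) ∧ ¬(d ∧ a) ∧ a ∨ ¬a   — double negation
⇔ (c ∨ b ∨ ¬d) ∧ (¬d ∨ ¬a) ∧ a ∨ ¬a   — De Morgan
⇔ (c ∨ b ∨ ¬d ∨ ¬a) ∧ (¬d ∨ ¬a ∨ ¬a) ∧ (a ∨ ¬a)   — distribute ∨ over ∧
⇔ ¬d ∨ ¬a   — simplify

¬d ∨ ¬a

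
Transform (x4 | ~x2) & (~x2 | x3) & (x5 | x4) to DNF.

(x4 & ~x2) | (x4 & x3) | (~x2 & x5)

(x4 | ~x2) & (~x2 | x3) & (x5 | x4)
≡ (x4 & ~x2 & x5) | (x4 & ~x2 & x4) | (x4 & x3 & x5) | (x4 & x3 & x4) | (~x2 & ~x2 & x5) | (~x2 & ~x2 & x4) | (~x2 & x3 & x5) | (~x2 & x3 & x4)   [distribute & over |]
≡ (x4 & ~x2) | (x4 & x3) | (~x2 & x5)   [simplify]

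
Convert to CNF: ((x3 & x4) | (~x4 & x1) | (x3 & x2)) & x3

((x3 & x4) | (~x4 & x1) | (x3 & x2)) & x3
≡ (x3 | ~x4 | x3) & (x3 | ~x4 | x2) & (x3 | x1 | x3) & (x3 | x1 | x2) & (x4 | ~x4 | x3) & (x4 | ~x4 | x2) & (x4 | x1 | x3) & (x4 | x1 | x2) & x3
≡ (x4 | x1 | x2) & x3

(x4 | x1 | x2) & x3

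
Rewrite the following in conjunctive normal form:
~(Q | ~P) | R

(~Q | R) & (P | R)

~(Q | ~P) | R
= (~Q & ~~P) | R   [De Morgan]
= (~Q & P) | R   [double negation]
= (~Q | R) & (P | R)   [distribute | over &]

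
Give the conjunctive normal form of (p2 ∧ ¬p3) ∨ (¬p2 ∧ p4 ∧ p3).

(p2 ∨ p4) ∧ (p2 ∨ p3) ∧ (¬p3 ∨ ¬p2) ∧ (¬p3 ∨ p4)

(p2 ∧ ¬p3) ∨ (¬p2 ∧ p4 ∧ p3)
= (p2 ∨ ¬p2) ∧ (p2 ∨ p4) ∧ (p2 ∨ p3) ∧ (¬p3 ∨ ¬p2) ∧ (¬p3 ∨ p4) ∧ (¬p3 ∨ p3)   (distribute ∨ over ∧)
= (p2 ∨ p4) ∧ (p2 ∨ p3) ∧ (¬p3 ∨ ¬p2) ∧ (¬p3 ∨ p4)   (simplify)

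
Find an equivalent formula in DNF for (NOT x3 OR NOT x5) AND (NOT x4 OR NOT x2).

(NOT x3 OR NOT x5) AND (NOT x4 OR NOT x2)
= (NOT x3 AND NOT x4) OR (NOT x3 AND NOT x2) OR (NOT x5 AND NOT x4) OR (NOT x5 AND NOT x2)   [distribute AND over OR]

(NOT x3 AND NOT x4) OR (NOT x3 AND NOT x2) OR (NOT x5 AND NOT x4) OR (NOT x5 AND NOT x2)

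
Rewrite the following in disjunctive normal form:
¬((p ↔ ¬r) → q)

¬p ∧ r ∧ ¬q ∨ ¬r ∧ p ∧ ¬q

¬((p ↔ ¬r) → q)
≡ ¬(¬(p ↔ ¬r) ∨ q)
≡ ¬(¬((p → ¬r) ∧ (¬r → p)) ∨ q)
≡ ¬(¬((¬p ∨ ¬r) ∧ (¬r → p)) ∨ q)
≡ ¬(¬((¬p ∨ ¬r) ∧ (¬¬r ∨ p)) ∨ q)
≡ ¬¬((¬p ∨ ¬r) ∧ (¬¬r ∨ p)) ∧ ¬q
≡ (¬p ∨ ¬r) ∧ (¬¬r ∨ p) ∧ ¬q
≡ (¬p ∨ ¬r) ∧ (r ∨ p) ∧ ¬q
≡ ¬p ∧ r ∧ ¬q ∨ ¬p ∧ p ∧ ¬q ∨ ¬r ∧ r ∧ ¬q ∨ ¬r ∧ p ∧ ¬q
≡ ¬p ∧ r ∧ ¬q ∨ ¬r ∧ p ∧ ¬q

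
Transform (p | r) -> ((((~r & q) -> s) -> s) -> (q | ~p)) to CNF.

~p | ~s | q

(p | r) -> ((((~r & q) -> s) -> s) -> (q | ~p))
= ~(p | r) | ((((~r & q) -> s) -> s) -> (q | ~p))
= ~(p | r) | ~(((~r & q) -> s) -> s) | q | ~p
= ~(p | r) | ~(~((~r & q) -> s) | s) | q | ~p
= ~(p | r) | ~(~(~(~r & q) | s) | s) | q | ~p
= (~p & ~r) | ~(~(~(~r & q) | s) | s) | q | ~p
= (~p & ~r) | (~~(~(~r & q) | s) & ~s) | q | ~p
= (~p & ~r) | ((~(~r & q) | s) & ~s) | q | ~p
= (~p & ~r) | ((~~r | ~q | s) & ~s) | q | ~p
= (~p & ~r) | ((r | ~q | s) & ~s) | q | ~p
= (~p | r | ~q | s | q | ~p) & (~p | ~s | q | ~p) & (~r | r | ~q | s | q | ~p) & (~r | ~s | q | ~p)
= ~p | ~s | q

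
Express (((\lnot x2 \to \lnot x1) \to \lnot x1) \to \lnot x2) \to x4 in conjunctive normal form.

(((\lnot x2 \to \lnot x1) \to \lnot x1) \to \lnot x2) \to x4
= \lnot (((\lnot x2 \to \lnot x1) \to \lnot x1) \to \lnot x2) \lor x4   [eliminate \to]
= \lnot (\lnot ((\lnot x2 \to \lnot x1) \to \lnot x1) \lor \lnot x2) \lor x4   [eliminate \to]
= \lnot (\lnot (\lnot (\lnot x2 \to \lnot x1) \lor \lnot x1) \lor \lnot x2) \lor x4   [eliminate \to]
= \lnot (\lnot (\lnot (\lnot \lnot x2 \lor \lnot x1) \lor \lnot x1) \lor \lnot x2) \lor x4   [eliminate \to]
= \lnot \lnot (\lnot (\lnot \lnot x2 \lor \lnot x1) \lor \lnot x1) \land \lnot \lnot x2 \lor x4   [De Morgan]
= (\lnot (\lnot \lnot x2 \lor \lnot x1) \lor \lnot x1) \land \lnot \lnot x2 \lor x4   [double negation]
= (\lnot \lnot \lnot x2 \land \lnot \lnot x1 \lor \lnot x1) \land \lnot \lnot x2 \lor x4   [De Morgan]
= (\lnot x2 \land \lnot \lnot x1 \lor \lnot x1) \land \lnot \lnot x2 \lor x4   [double negation]
= (\lnot x2 \land x1 \lor \lnot x1) \land \lnot \lnot x2 \lor x4   [double negation]
= (\lnot x2 \land x1 \lor \lnot x1) \land x2 \lor x4   [double negation]
= (\lnot x2 \lor \lnot x1 \lor x4) \land (x1 \lor \lnot x1 \lor x4) \land (x2 \lor x4)   [distribute \lor over \land]
= (\lnot x2 \lor \lnot x1 \lor x4) \land (x2 \lor x4)   [simplify]

(\lnot x2 \lor \lnot x1 \lor x4) \land (x2 \lor x4)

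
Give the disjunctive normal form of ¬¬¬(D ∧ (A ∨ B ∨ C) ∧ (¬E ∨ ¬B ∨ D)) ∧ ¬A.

¬¬¬(D ∧ (A ∨ B ∨ C) ∧ (¬E ∨ ¬B ∨ D)) ∧ ¬A
⇔ ¬(D ∧ (A ∨ B ∨ C) ∧ (¬E ∨ ¬B ∨ D)) ∧ ¬A
⇔ (¬D ∨ ¬(A ∨ B ∨ C) ∨ ¬(¬E ∨ ¬B ∨ D)) ∧ ¬A
⇔ (¬D ∨ ¬A ∧ ¬B ∧ ¬C ∨ ¬(¬E ∨ ¬B ∨ D)) ∧ ¬A
⇔ (¬D ∨ ¬A ∧ ¬B ∧ ¬C ∨ ¬¬E ∧ ¬¬B ∧ ¬D) ∧ ¬A
⇔ (¬D ∨ ¬A ∧ ¬B ∧ ¬C ∨ E ∧ ¬¬B ∧ ¬D) ∧ ¬A
⇔ (¬D ∨ ¬A ∧ ¬B ∧ ¬C ∨ E ∧ B ∧ ¬D) ∧ ¬A
⇔ ¬D ∧ ¬A ∨ ¬A ∧ ¬B ∧ ¬C ∧ ¬A ∨ E ∧ B ∧ ¬D ∧ ¬A
⇔ ¬D ∧ ¬A ∨ ¬A ∧ ¬B ∧ ¬C

¬D ∧ ¬A ∨ ¬A ∧ ¬B ∧ ¬C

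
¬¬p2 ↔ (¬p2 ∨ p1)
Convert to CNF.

(¬p2 ∨ p1) ∧ p2

¬¬p2 ↔ (¬p2 ∨ p1)
⇔ (¬¬p2 → (¬p2 ∨ p1)) ∧ ((¬p2 ∨ p1) → ¬¬p2)   [eliminate ↔]
⇔ (¬¬¬p2 ∨ ¬p2 ∨ p1) ∧ ((¬p2 ∨ p1) → ¬¬p2)   [eliminate →]
⇔ (¬¬¬p2 ∨ ¬p2 ∨ p1) ∧ (¬(¬p2 ∨ p1) ∨ ¬¬p2)   [eliminate →]
⇔ (¬p2 ∨ ¬p2 ∨ p1) ∧ (¬(¬p2 ∨ p1) ∨ ¬¬p2)   [double negation]
⇔ (¬p2 ∨ ¬p2 ∨ p1) ∧ ((¬¬p2 ∧ ¬p1) ∨ ¬¬p2)   [De Morgan]
⇔ (¬p2 ∨ ¬p2 ∨ p1) ∧ ((p2 ∧ ¬p1) ∨ ¬¬p2)   [double negation]
⇔ (¬p2 ∨ ¬p2 ∨ p1) ∧ ((p2 ∧ ¬p1) ∨ p2)   [double negation]
⇔ (¬p2 ∨ ¬p2 ∨ p1) ∧ (p2 ∨ p2) ∧ (¬p1 ∨ p2)   [distribute ∨ over ∧]
⇔ (¬p2 ∨ p1) ∧ p2   [simplify]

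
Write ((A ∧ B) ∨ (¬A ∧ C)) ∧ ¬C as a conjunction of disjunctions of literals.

((A ∧ B) ∨ (¬A ∧ C)) ∧ ¬C
≡ (A ∨ ¬A) ∧ (A ∨ C) ∧ (B ∨ ¬A) ∧ (B ∨ C) ∧ ¬C
≡ (A ∨ C) ∧ (B ∨ ¬A) ∧ (B ∨ C) ∧ ¬C

(A ∨ C) ∧ (B ∨ ¬A) ∧ (B ∨ C) ∧ ¬C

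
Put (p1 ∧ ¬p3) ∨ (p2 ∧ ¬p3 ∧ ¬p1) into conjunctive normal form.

(p1 ∨ p2) ∧ ¬p3

(p1 ∧ ¬p3) ∨ (p2 ∧ ¬p3 ∧ ¬p1)
≡ (p1 ∨ p2) ∧ (p1 ∨ ¬p3) ∧ (p1 ∨ ¬p1) ∧ (¬p3 ∨ p2) ∧ (¬p3 ∨ ¬p3) ∧ (¬p3 ∨ ¬p1)   (distribute ∨ over ∧)
≡ (p1 ∨ p2) ∧ ¬p3   (simplify)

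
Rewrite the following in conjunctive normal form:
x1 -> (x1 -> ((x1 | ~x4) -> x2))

x1 -> (x1 -> ((x1 | ~x4) -> x2))
⇔ ~x1 | (x1 -> ((x1 | ~x4) -> x2))   [eliminate ->]
⇔ ~x1 | ~x1 | ((x1 | ~x4) -> x2)   [eliminate ->]
⇔ ~x1 | ~x1 | ~(x1 | ~x4) | x2   [eliminate ->]
⇔ ~x1 | ~x1 | (~x1 & ~~x4) | x2   [De Morgan]
⇔ ~x1 | ~x1 | (~x1 & x4) | x2   [double negation]
⇔ (~x1 | ~x1 | ~x1 | x2) & (~x1 | ~x1 | x4 | x2)   [distribute | over &]
⇔ ~x1 | x2   [simplify]

~x1 | x2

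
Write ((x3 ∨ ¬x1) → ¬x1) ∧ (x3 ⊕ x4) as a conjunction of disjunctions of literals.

(¬x3 ∨ ¬x1) ∧ (x3 ∨ x4) ∧ (¬x3 ∨ ¬x4)

((x3 ∨ ¬x1) → ¬x1) ∧ (x3 ⊕ x4)
≡ (¬(x3 ∨ ¬x1) ∨ ¬x1) ∧ (x3 ⊕ x4)   [eliminate →]
≡ (¬(x3 ∨ ¬x1) ∨ ¬x1) ∧ (x3 ∨ x4) ∧ ¬(x3 ∧ x4)   [expand ⊕]
≡ ((¬x3 ∧ ¬¬x1) ∨ ¬x1) ∧ (x3 ∨ x4) ∧ ¬(x3 ∧ x4)   [De Morgan]
≡ ((¬x3 ∧ x1) ∨ ¬x1) ∧ (x3 ∨ x4) ∧ ¬(x3 ∧ x4)   [double negation]
≡ ((¬x3 ∧ x1) ∨ ¬x1) ∧ (x3 ∨ x4) ∧ (¬x3 ∨ ¬x4)   [De Morgan]
≡ (¬x3 ∨ ¬x1) ∧ (x1 ∨ ¬x1) ∧ (x3 ∨ x4) ∧ (¬x3 ∨ ¬x4)   [distribute ∨ over ∧]
≡ (¬x3 ∨ ¬x1) ∧ (x3 ∨ x4) ∧ (¬x3 ∨ ¬x4)   [simplify]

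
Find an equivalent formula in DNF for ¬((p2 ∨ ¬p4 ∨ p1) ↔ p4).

¬((p2 ∨ ¬p4 ∨ p1) ↔ p4)
⇔ ¬(((p2 ∨ ¬p4 ∨ p1) → p4) ∧ (p4 → (p2 ∨ ¬p4 ∨ p1)))   (eliminate ↔)
⇔ ¬((¬(p2 ∨ ¬p4 ∨ p1) ∨ p4) ∧ (p4 → (p2 ∨ ¬p4 ∨ p1)))   (eliminate →)
⇔ ¬((¬(p2 ∨ ¬p4 ∨ p1) ∨ p4) ∧ (¬p4 ∨ p2 ∨ ¬p4 ∨ p1))   (eliminate →)
⇔ ¬(¬(p2 ∨ ¬p4 ∨ p1) ∨ p4) ∨ ¬(¬p4 ∨ p2 ∨ ¬p4 ∨ p1)   (De Morgan)
⇔ (¬¬(p2 ∨ ¬p4 ∨ p1) ∧ ¬p4) ∨ ¬(¬p4 ∨ p2 ∨ ¬p4 ∨ p1)   (De Morgan)
⇔ ((p2 ∨ ¬p4 ∨ p1) ∧ ¬p4) ∨ ¬(¬p4 ∨ p2 ∨ ¬p4 ∨ p1)   (double negation)
⇔ ((p2 ∨ ¬p4 ∨ p1) ∧ ¬p4) ∨ (¬¬p4 ∧ ¬p2 ∧ ¬¬p4 ∧ ¬p1)   (De Morgan)
⇔ ((p2 ∨ ¬p4 ∨ p1) ∧ ¬p4) ∨ (p4 ∧ ¬p2 ∧ ¬¬p4 ∧ ¬p1)   (double negation)
⇔ ((p2 ∨ ¬p4 ∨ p1) ∧ ¬p4) ∨ (p4 ∧ ¬p2 ∧ p4 ∧ ¬p1)   (double negation)
⇔ (p2 ∧ ¬p4) ∨ (¬p4 ∧ ¬p4) ∨ (p1 ∧ ¬p4) ∨ (p4 ∧ ¬p2 ∧ p4 ∧ ¬p1)   (distribute ∧ over ∨)
⇔ ¬p4 ∨ (p4 ∧ ¬p2 ∧ ¬p1)   (simplify)

¬p4 ∨ (p4 ∧ ¬p2 ∧ ¬p1)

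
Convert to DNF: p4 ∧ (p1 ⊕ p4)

p4 ∧ (p1 ⊕ p4)
= p4 ∧ ((p1 ∧ ¬p4) ∨ (¬p1 ∧ p4))   (expand ⊕)
= (p4 ∧ p1 ∧ ¬p4) ∨ (p4 ∧ ¬p1 ∧ p4)   (distribute ∧ over ∨)
= p4 ∧ ¬p1   (simplify)

p4 ∧ ¬p1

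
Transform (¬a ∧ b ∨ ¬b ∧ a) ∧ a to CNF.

(¬a ∧ b ∨ ¬b ∧ a) ∧ a
= (¬a ∨ ¬b) ∧ (¬a ∨ a) ∧ (b ∨ ¬b) ∧ (b ∨ a) ∧ a   [distribute ∨ over ∧]
= (¬a ∨ ¬b) ∧ a   [simplify]

(¬a ∨ ¬b) ∧ a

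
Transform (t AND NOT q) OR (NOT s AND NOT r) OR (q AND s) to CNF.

(t OR NOT s OR q) AND (t OR NOT r OR q) AND (t OR NOT r OR s) AND (NOT q OR NOT r OR s)

(t AND NOT q) OR (NOT s AND NOT r) OR (q AND s)
⇔ (t OR NOT s OR q) AND (t OR NOT s OR s) AND (t OR NOT r OR q) AND (t OR NOT r OR s) AND (NOT q OR NOT s OR q) AND (NOT q OR NOT s OR s) AND (NOT q OR NOT r OR q) AND (NOT q OR NOT r OR s)   [distribute OR over AND]
⇔ (t OR NOT s OR q) AND (t OR NOT r OR q) AND (t OR NOT r OR s) AND (NOT q OR NOT r OR s)   [simplify]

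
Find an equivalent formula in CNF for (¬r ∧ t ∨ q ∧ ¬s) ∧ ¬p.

(¬r ∧ t ∨ q ∧ ¬s) ∧ ¬p
= (¬r ∨ q) ∧ (¬r ∨ ¬s) ∧ (t ∨ q) ∧ (t ∨ ¬s) ∧ ¬p

(¬r ∨ q) ∧ (¬r ∨ ¬s) ∧ (t ∨ q) ∧ (t ∨ ¬s) ∧ ¬p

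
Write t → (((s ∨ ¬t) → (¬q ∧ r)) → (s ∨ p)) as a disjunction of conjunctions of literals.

t → (((s ∨ ¬t) → (¬q ∧ r)) → (s ∨ p))
⇔ ¬t ∨ (((s ∨ ¬t) → (¬q ∧ r)) → (s ∨ p))   — eliminate →
⇔ ¬t ∨ ¬((s ∨ ¬t) → (¬q ∧ r)) ∨ s ∨ p   — eliminate →
⇔ ¬t ∨ ¬(¬(s ∨ ¬t) ∨ (¬q ∧ r)) ∨ s ∨ p   — eliminate →
⇔ ¬t ∨ (¬¬(s ∨ ¬t) ∧ ¬(¬q ∧ r)) ∨ s ∨ p   — De Morgan
⇔ ¬t ∨ ((s ∨ ¬t) ∧ ¬(¬q ∧ r)) ∨ s ∨ p   — double negation
⇔ ¬t ∨ ((s ∨ ¬t) ∧ (¬¬q ∨ ¬r)) ∨ s ∨ p   — De Morgan
⇔ ¬t ∨ ((s ∨ ¬t) ∧ (q ∨ ¬r)) ∨ s ∨ p   — double negation
⇔ ¬t ∨ (s ∧ q) ∨ (s ∧ ¬r) ∨ (¬t ∧ q) ∨ (¬t ∧ ¬r) ∨ s ∨ p   — distribute ∧ over ∨
⇔ ¬t ∨ s ∨ p   — simplify

¬t ∨ s ∨ p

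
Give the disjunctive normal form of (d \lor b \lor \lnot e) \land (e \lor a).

(d \lor b \lor \lnot e) \land (e \lor a)
⇔ (d \land e) \lor (d \land a) \lor (b \land e) \lor (b \land a) \lor (\lnot e \land e) \lor (\lnot e \land a)   (distribute \land over \lor)
⇔ (d \land e) \lor (d \land a) \lor (b \land e) \lor (b \land a) \lor (\lnot e \land a)   (simplify)

(d \land e) \lor (d \land a) \lor (b \land e) \lor (b \land a) \lor (\lnot e \land a)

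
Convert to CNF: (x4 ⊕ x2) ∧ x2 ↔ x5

(x4 ⊕ x2) ∧ x2 ↔ x5
= ((x4 ⊕ x2) ∧ x2 → x5) ∧ (x5 → (x4 ⊕ x2) ∧ x2)   — eliminate ↔
= (¬((x4 ⊕ x2) ∧ x2) ∨ x5) ∧ (x5 → (x4 ⊕ x2) ∧ x2)   — eliminate →
= (¬((x4 ∨ x2) ∧ ¬(x4 ∧ x2) ∧ x2) ∨ x5) ∧ (x5 → (x4 ⊕ x2) ∧ x2)   — expand ⊕
= (¬((x4 ∨ x2) ∧ ¬(x4 ∧ x2) ∧ x2) ∨ x5) ∧ (¬x5 ∨ (x4 ⊕ x2) ∧ x2)   — eliminate →
= (¬((x4 ∨ x2) ∧ ¬(x4 ∧ x2) ∧ x2) ∨ x5) ∧ (¬x5 ∨ (x4 ∨ x2) ∧ ¬(x4 ∧ x2) ∧ x2)   — expand ⊕
= (¬(x4 ∨ x2) ∨ ¬¬(x4 ∧ x2) ∨ ¬x2 ∨ x5) ∧ (¬x5 ∨ (x4 ∨ x2) ∧ ¬(x4 ∧ x2) ∧ x2)   — De Morgan
= (¬x4 ∧ ¬x2 ∨ ¬¬(x4 ∧ x2) ∨ ¬x2 ∨ x5) ∧ (¬x5 ∨ (x4 ∨ x2) ∧ ¬(x4 ∧ x2) ∧ x2)   — De Morgan
= (¬x4 ∧ ¬x2 ∨ x4 ∧ x2 ∨ ¬x2 ∨ x5) ∧ (¬x5 ∨ (x4 ∨ x2) ∧ ¬(x4 ∧ x2) ∧ x2)   — double negation
= (¬x4 ∧ ¬x2 ∨ x4 ∧ x2 ∨ ¬x2 ∨ x5) ∧ (¬x5 ∨ (x4 ∨ x2) ∧ (¬x4 ∨ ¬x2) ∧ x2)   — De Morgan
= (¬x4 ∨ x4 ∨ ¬x2 ∨ x5) ∧ (¬x4 ∨ x2 ∨ ¬x2 ∨ x5) ∧ (¬x2 ∨ x4 ∨ ¬x2 ∨ x5) ∧ (¬x2 ∨ x2 ∨ ¬x2 ∨ x5) ∧ (¬x5 ∨ x4 ∨ x2) ∧ (¬x5 ∨ ¬x4 ∨ ¬x2) ∧ (¬x5 ∨ x2)   — distribute ∨ over ∧
= (¬x2 ∨ x4 ∨ x5) ∧ (¬x5 ∨ ¬x4 ∨ ¬x2) ∧ (¬x5 ∨ x2)   — simplify

(¬x2 ∨ x4 ∨ x5) ∧ (¬x5 ∨ ¬x4 ∨ ¬x2) ∧ (¬x5 ∨ x2)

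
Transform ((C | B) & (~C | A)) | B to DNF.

((C | B) & (~C | A)) | B
≡ (C & ~C) | (C & A) | (B & ~C) | (B & A) | B   (distribute & over |)
≡ (C & A) | B   (simplify)

(C & A) | B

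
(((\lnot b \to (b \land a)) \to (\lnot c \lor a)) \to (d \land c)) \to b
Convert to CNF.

(((\lnot b \to (b \land a)) \to (\lnot c \lor a)) \to (d \land c)) \to b
≡ \lnot (((\lnot b \to (b \land a)) \to (\lnot c \lor a)) \to (d \land c)) \lor b   [eliminate \to]
≡ \lnot (\lnot ((\lnot b \to (b \land a)) \to (\lnot c \lor a)) \lor (d \land c)) \lor b   [eliminate \to]
≡ \lnot (\lnot (\lnot (\lnot b \to (b \land a)) \lor \lnot c \lor a) \lor (d \land c)) \lor b   [eliminate \to]
≡ \lnot (\lnot (\lnot (\lnot \lnot b \lor (b \land a)) \lor \lnot c \lor a) \lor (d \land c)) \lor b   [eliminate \to]
≡ (\lnot \lnot (\lnot (\lnot \lnot b \lor (b \land a)) \lor \lnot c \lor a) \land \lnot (d \land c)) \lor b   [De Morgan]
≡ ((\lnot (\lnot \lnot b \lor (b \land a)) \lor \lnot c \lor a) \land \lnot (d \land c)) \lor b   [double negation]
≡ (((\lnot \lnot \lnot b \land \lnot (b \land a)) \lor \lnot c \lor a) \land \lnot (d \land c)) \lor b   [De Morgan]
≡ (((\lnot b \land \lnot (b \land a)) \lor \lnot c \lor a) \land \lnot (d \land c)) \lor b   [double negation]
≡ (((\lnot b \land (\lnot b \lor \lnot a)) \lor \lnot c \lor a) \land \lnot (d \land c)) \lor b   [De Morgan]
≡ (((\lnot b \land (\lnot b \lor \lnot a)) \lor \lnot c \lor a) \land (\lnot d \lor \lnot c)) \lor b   [De Morgan]
≡ (\lnot b \lor \lnot c \lor a \lor b) \land (\lnot b \lor \lnot a \lor \lnot c \lor a \lor b) \land (\lnot d \lor \lnot c \lor b)   [distribute \lor over \land]
≡ \lnot d \lor \lnot c \lor b   [simplify]

\lnot d \lor \lnot c \lor b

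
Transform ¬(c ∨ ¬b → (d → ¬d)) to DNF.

c ∧ d ∨ ¬b ∧ d

¬(c ∨ ¬b → (d → ¬d))
≡ ¬(¬(c ∨ ¬b) ∨ (d → ¬d))   [eliminate →]
≡ ¬(¬(c ∨ ¬b) ∨ ¬d ∨ ¬d)   [eliminate →]
≡ ¬¬(c ∨ ¬b) ∧ ¬¬d ∧ ¬¬d   [De Morgan]
≡ (c ∨ ¬b) ∧ ¬¬d ∧ ¬¬d   [double negation]
≡ (c ∨ ¬b) ∧ d ∧ ¬¬d   [double negation]
≡ (c ∨ ¬b) ∧ d ∧ d   [double negation]
≡ c ∧ d ∧ d ∨ ¬b ∧ d ∧ d   [distribute ∧ over ∨]
≡ c ∧ d ∨ ¬b ∧ d   [simplify]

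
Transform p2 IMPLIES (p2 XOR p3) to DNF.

NOT p2 OR (p2 AND NOT p3)

p2 IMPLIES (p2 XOR p3)
⇔ NOT p2 OR (p2 XOR p3)   (eliminate IMPLIES)
⇔ NOT p2 OR (p2 AND NOT p3) OR (NOT p2 AND p3)   (expand XOR)
⇔ NOT p2 OR (p2 AND NOT p3)   (simplify)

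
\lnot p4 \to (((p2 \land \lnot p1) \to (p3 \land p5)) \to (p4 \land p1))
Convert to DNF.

p4 \lor (p2 \land \lnot p1 \land \lnot p3) \lor (p2 \land \lnot p1 \land \lnot p5)

\lnot p4 \to (((p2 \land \lnot p1) \to (p3 \land p5)) \to (p4 \land p1))
= \lnot \lnot p4 \lor (((p2 \land \lnot p1) \to (p3 \land p5)) \to (p4 \land p1))   [eliminate \to]
= \lnot \lnot p4 \lor \lnot ((p2 \land \lnot p1) \to (p3 \land p5)) \lor (p4 \land p1)   [eliminate \to]
= \lnot \lnot p4 \lor \lnot (\lnot (p2 \land \lnot p1) \lor (p3 \land p5)) \lor (p4 \land p1)   [eliminate \to]
= p4 \lor \lnot (\lnot (p2 \land \lnot p1) \lor (p3 \land p5)) \lor (p4 \land p1)   [double negation]
= p4 \lor (\lnot \lnot (p2 \land \lnot p1) \land \lnot (p3 \land p5)) \lor (p4 \land p1)   [De Morgan]
= p4 \lor (p2 \land \lnot p1 \land \lnot (p3 \land p5)) \lor (p4 \land p1)   [double negation]
= p4 \lor (p2 \land \lnot p1 \land (\lnot p3 \lor \lnot p5)) \lor (p4 \land p1)   [De Morgan]
= p4 \lor (p2 \land \lnot p1 \land \lnot p3) \lor (p2 \land \lnot p1 \land \lnot p5) \lor (p4 \land p1)   [distribute \land over \lor]
= p4 \lor (p2 \land \lnot p1 \land \lnot p3) \lor (p2 \land \lnot p1 \land \lnot p5)   [simplify]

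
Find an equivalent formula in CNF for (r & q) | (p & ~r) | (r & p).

(r | p) & (q | p)

(r & q) | (p & ~r) | (r & p)
≡ (r | p | r) & (r | p | p) & (r | ~r | r) & (r | ~r | p) & (q | p | r) & (q | p | p) & (q | ~r | r) & (q | ~r | p)   [distribute | over &]
≡ (r | p) & (q | p)   [simplify]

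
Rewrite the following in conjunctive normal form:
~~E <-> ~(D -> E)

~~E <-> ~(D -> E)
= (~~E -> ~(D -> E)) & (~(D -> E) -> ~~E)   [eliminate <->]
= (~~~E | ~(D -> E)) & (~(D -> E) -> ~~E)   [eliminate ->]
= (~~~E | ~(~D | E)) & (~(D -> E) -> ~~E)   [eliminate ->]
= (~~~E | ~(~D | E)) & (~~(D -> E) | ~~E)   [eliminate ->]
= (~~~E | ~(~D | E)) & (~~(~D | E) | ~~E)   [eliminate ->]
= (~E | ~(~D | E)) & (~~(~D | E) | ~~E)   [double negation]
= (~E | (~~D & ~E)) & (~~(~D | E) | ~~E)   [De Morgan]
= (~E | (D & ~E)) & (~~(~D | E) | ~~E)   [double negation]
= (~E | (D & ~E)) & (~D | E | ~~E)   [double negation]
= (~E | (D & ~E)) & (~D | E | E)   [double negation]
= (~E | D) & (~E | ~E) & (~D | E | E)   [distribute | over &]
= ~E & (~D | E)   [simplify]

~E & (~D | E)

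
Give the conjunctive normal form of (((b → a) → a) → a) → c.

(((b → a) → a) → a) → c
= ¬(((b → a) → a) → a) ∨ c   — eliminate →
= ¬(¬((b → a) → a) ∨ a) ∨ c   — eliminate →
= ¬(¬(¬(b → a) ∨ a) ∨ a) ∨ c   — eliminate →
= ¬(¬(¬(¬b ∨ a) ∨ a) ∨ a) ∨ c   — eliminate →
= (¬¬(¬(¬b ∨ a) ∨ a) ∧ ¬a) ∨ c   — De Morgan
= ((¬(¬b ∨ a) ∨ a) ∧ ¬a) ∨ c   — double negation
= (((¬¬b ∧ ¬a) ∨ a) ∧ ¬a) ∨ c   — De Morgan
= (((b ∧ ¬a) ∨ a) ∧ ¬a) ∨ c   — double negation
= (b ∨ a ∨ c) ∧ (¬a ∨ a ∨ c) ∧ (¬a ∨ c)   — distribute ∨ over ∧
= (b ∨ a ∨ c) ∧ (¬a ∨ c)   — simplify

(b ∨ a ∨ c) ∧ (¬a ∨ c)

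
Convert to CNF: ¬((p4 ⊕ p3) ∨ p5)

¬((p4 ⊕ p3) ∨ p5)
≡ ¬(((p4 ∨ p3) ∧ ¬(p4 ∧ p3)) ∨ p5)   — expand ⊕
≡ ¬((p4 ∨ p3) ∧ ¬(p4 ∧ p3)) ∧ ¬p5   — De Morgan
≡ (¬(p4 ∨ p3) ∨ ¬¬(p4 ∧ p3)) ∧ ¬p5   — De Morgan
≡ ((¬p4 ∧ ¬p3) ∨ ¬¬(p4 ∧ p3)) ∧ ¬p5   — De Morgan
≡ ((¬p4 ∧ ¬p3) ∨ (p4 ∧ p3)) ∧ ¬p5   — double negation
≡ (¬p4 ∨ p4) ∧ (¬p4 ∨ p3) ∧ (¬p3 ∨ p4) ∧ (¬p3 ∨ p3) ∧ ¬p5   — distribute ∨ over ∧
≡ (¬p4 ∨ p3) ∧ (¬p3 ∨ p4) ∧ ¬p5   — simplify

(¬p4 ∨ p3) ∧ (¬p3 ∨ p4) ∧ ¬p5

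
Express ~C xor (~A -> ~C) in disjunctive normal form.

C & A

~C xor (~A -> ~C)
≡ (~C & ~(~A -> ~C)) | (~~C & (~A -> ~C))   [expand xor]
≡ (~C & ~(~~A | ~C)) | (~~C & (~A -> ~C))   [eliminate ->]
≡ (~C & ~(~~A | ~C)) | (~~C & (~~A | ~C))   [eliminate ->]
≡ (~C & ~~~A & ~~C) | (~~C & (~~A | ~C))   [De Morgan]
≡ (~C & ~A & ~~C) | (~~C & (~~A | ~C))   [double negation]
≡ (~C & ~A & C) | (~~C & (~~A | ~C))   [double negation]
≡ (~C & ~A & C) | (C & (~~A | ~C))   [double negation]
≡ (~C & ~A & C) | (C & (A | ~C))   [double negation]
≡ (~C & ~A & C) | (C & A) | (C & ~C)   [distribute & over |]
≡ C & A   [simplify]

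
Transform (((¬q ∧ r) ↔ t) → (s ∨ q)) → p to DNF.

(¬r ∧ ¬t ∧ ¬s ∧ ¬q) ∨ (t ∧ ¬q ∧ r ∧ ¬s) ∨ p

(((¬q ∧ r) ↔ t) → (s ∨ q)) → p
≡ ¬(((¬q ∧ r) ↔ t) → (s ∨ q)) ∨ p   [eliminate →]
≡ ¬(¬((¬q ∧ r) ↔ t) ∨ s ∨ q) ∨ p   [eliminate →]
≡ ¬(¬(((¬q ∧ r) → t) ∧ (t → (¬q ∧ r))) ∨ s ∨ q) ∨ p   [eliminate ↔]
≡ ¬(¬((¬(¬q ∧ r) ∨ t) ∧ (t → (¬q ∧ r))) ∨ s ∨ q) ∨ p   [eliminate →]
≡ ¬(¬((¬(¬q ∧ r) ∨ t) ∧ (¬t ∨ (¬q ∧ r))) ∨ s ∨ q) ∨ p   [eliminate →]
≡ (¬¬((¬(¬q ∧ r) ∨ t) ∧ (¬t ∨ (¬q ∧ r))) ∧ ¬s ∧ ¬q) ∨ p   [De Morgan]
≡ ((¬(¬q ∧ r) ∨ t) ∧ (¬t ∨ (¬q ∧ r)) ∧ ¬s ∧ ¬q) ∨ p   [double negation]
≡ ((¬¬q ∨ ¬r ∨ t) ∧ (¬t ∨ (¬q ∧ r)) ∧ ¬s ∧ ¬q) ∨ p   [De Morgan]
≡ ((q ∨ ¬r ∨ t) ∧ (¬t ∨ (¬q ∧ r)) ∧ ¬s ∧ ¬q) ∨ p   [double negation]
≡ (q ∧ ¬t ∧ ¬s ∧ ¬q) ∨ (q ∧ ¬q ∧ r ∧ ¬s ∧ ¬q) ∨ (¬r ∧ ¬t ∧ ¬s ∧ ¬q) ∨ (¬r ∧ ¬q ∧ r ∧ ¬s ∧ ¬q) ∨ (t ∧ ¬t ∧ ¬s ∧ ¬q) ∨ (t ∧ ¬q ∧ r ∧ ¬s ∧ ¬q) ∨ p   [distribute ∧ over ∨]
≡ (¬r ∧ ¬t ∧ ¬s ∧ ¬q) ∨ (t ∧ ¬q ∧ r ∧ ¬s) ∨ p   [simplify]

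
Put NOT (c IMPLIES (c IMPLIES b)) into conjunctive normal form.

c AND NOT b

NOT (c IMPLIES (c IMPLIES b))
⇔ NOT (NOT c OR (c IMPLIES b))   — eliminate IMPLIES
⇔ NOT (NOT c OR NOT c OR b)   — eliminate IMPLIES
⇔ NOT NOT c AND NOT NOT c AND NOT b   — De Morgan
⇔ c AND NOT NOT c AND NOT b   — double negation
⇔ c AND c AND NOT b   — double negation
⇔ c AND NOT b   — simplify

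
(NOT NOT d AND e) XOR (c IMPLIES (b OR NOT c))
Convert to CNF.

(NOT NOT d AND e) XOR (c IMPLIES (b OR NOT c))
= ((NOT NOT d AND e) OR (c IMPLIES (b OR NOT c))) AND NOT (NOT NOT d AND e AND (c IMPLIES (b OR NOT c)))
= ((NOT NOT d AND e) OR NOT c OR b OR NOT c) AND NOT (NOT NOT d AND e AND (c IMPLIES (b OR NOT c)))
= ((NOT NOT d AND e) OR NOT c OR b OR NOT c) AND NOT (NOT NOT d AND e AND (NOT c OR b OR NOT c))
= ((d AND e) OR NOT c OR b OR NOT c) AND NOT (NOT NOT d AND e AND (NOT c OR b OR NOT c))
= ((d AND e) OR NOT c OR b OR NOT c) AND (NOT NOT NOT d OR NOT e OR NOT (NOT c OR b OR NOT c))
= ((d AND e) OR NOT c OR b OR NOT c) AND (NOT d OR NOT e OR NOT (NOT c OR b OR NOT c))
= ((d AND e) OR NOT c OR b OR NOT c) AND (NOT d OR NOT e OR (NOT NOT c AND NOT b AND NOT NOT c))
= ((d AND e) OR NOT c OR b OR NOT c) AND (NOT d OR NOT e OR (c AND NOT b AND NOT NOT c))
= ((d AND e) OR NOT c OR b OR NOT c) AND (NOT d OR NOT e OR (c AND NOT b AND c))
= (d OR NOT c OR b OR NOT c) AND (e OR NOT c OR b OR NOT c) AND (NOT d OR NOT e OR c) AND (NOT d OR NOT e OR NOT b) AND (NOT d OR NOT e OR c)
= (d OR NOT c OR b) AND (e OR NOT c OR b) AND (NOT d OR NOT e OR c) AND (NOT d OR NOT e OR NOT b)

(d OR NOT c OR b) AND (e OR NOT c OR b) AND (NOT d OR NOT e OR c) AND (NOT d OR NOT e OR NOT b)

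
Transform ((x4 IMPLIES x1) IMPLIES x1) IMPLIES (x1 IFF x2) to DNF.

((x4 IMPLIES x1) IMPLIES x1) IMPLIES (x1 IFF x2)
≡ NOT ((x4 IMPLIES x1) IMPLIES x1) OR (x1 IFF x2)   [eliminate IMPLIES]
≡ NOT (NOT (x4 IMPLIES x1) OR x1) OR (x1 IFF x2)   [eliminate IMPLIES]
≡ NOT (NOT (NOT x4 OR x1) OR x1) OR (x1 IFF x2)   [eliminate IMPLIES]
≡ NOT (NOT (NOT x4 OR x1) OR x1) OR ((x1 IMPLIES x2) AND (x2 IMPLIES x1))   [eliminate IFF]
≡ NOT (NOT (NOT x4 OR x1) OR x1) OR ((NOT x1 OR x2) AND (x2 IMPLIES x1))   [eliminate IMPLIES]
≡ NOT (NOT (NOT x4 OR x1) OR x1) OR ((NOT x1 OR x2) AND (NOT x2 OR x1))   [eliminate IMPLIES]
≡ (NOT NOT (NOT x4 OR x1) AND NOT x1) OR ((NOT x1 OR x2) AND (NOT x2 OR x1))   [De Morgan]
≡ ((NOT x4 OR x1) AND NOT x1) OR ((NOT x1 OR x2) AND (NOT x2 OR x1))   [double negation]
≡ (NOT x4 AND NOT x1) OR (x1 AND NOT x1) OR (NOT x1 AND NOT x2) OR (NOT x1 AND x1) OR (x2 AND NOT x2) OR (x2 AND x1)   [distribute AND over OR]
≡ (NOT x4 AND NOT x1) OR (NOT x1 AND NOT x2) OR (x2 AND x1)   [simplify]

(NOT x4 AND NOT x1) OR (NOT x1 AND NOT x2) OR (x2 AND x1)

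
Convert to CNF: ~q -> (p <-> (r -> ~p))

(q | ~p | ~r) & (q | p)

~q -> (p <-> (r -> ~p))
⇔ ~~q | (p <-> (r -> ~p))   [eliminate ->]
⇔ ~~q | ((p -> (r -> ~p)) & ((r -> ~p) -> p))   [eliminate <->]
⇔ ~~q | ((~p | (r -> ~p)) & ((r -> ~p) -> p))   [eliminate ->]
⇔ ~~q | ((~p | ~r | ~p) & ((r -> ~p) -> p))   [eliminate ->]
⇔ ~~q | ((~p | ~r | ~p) & (~(r -> ~p) | p))   [eliminate ->]
⇔ ~~q | ((~p | ~r | ~p) & (~(~r | ~p) | p))   [eliminate ->]
⇔ q | ((~p | ~r | ~p) & (~(~r | ~p) | p))   [double negation]
⇔ q | ((~p | ~r | ~p) & ((~~r & ~~p) | p))   [De Morgan]
⇔ q | ((~p | ~r | ~p) & ((r & ~~p) | p))   [double negation]
⇔ q | ((~p | ~r | ~p) & ((r & p) | p))   [double negation]
⇔ (q | ~p | ~r | ~p) & (q | r | p) & (q | p | p)   [distribute | over &]
⇔ (q | ~p | ~r) & (q | p)   [simplify]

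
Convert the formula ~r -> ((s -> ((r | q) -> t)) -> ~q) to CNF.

(r | s | ~q) & (r | ~t | ~q)

~r -> ((s -> ((r | q) -> t)) -> ~q)
⇔ ~~r | ((s -> ((r | q) -> t)) -> ~q)
⇔ ~~r | ~(s -> ((r | q) -> t)) | ~q
⇔ ~~r | ~(~s | ((r | q) -> t)) | ~q
⇔ ~~r | ~(~s | ~(r | q) | t) | ~q
⇔ r | ~(~s | ~(r | q) | t) | ~q
⇔ r | (~~s & ~~(r | q) & ~t) | ~q
⇔ r | (s & ~~(r | q) & ~t) | ~q
⇔ r | (s & (r | q) & ~t) | ~q
⇔ (r | s | ~q) & (r | r | q | ~q) & (r | ~t | ~q)
⇔ (r | s | ~q) & (r | ~t | ~q)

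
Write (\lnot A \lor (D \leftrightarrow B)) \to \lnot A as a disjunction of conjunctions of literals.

(A \land D \land \lnot B) \lor (A \land B \land \lnot D) \lor \lnot A

(\lnot A \lor (D \leftrightarrow B)) \to \lnot A
= \lnot (\lnot A \lor (D \leftrightarrow B)) \lor \lnot A   [eliminate \to]
= \lnot (\lnot A \lor ((D \to B) \land (B \to D))) \lor \lnot A   [eliminate \leftrightarrow]
= \lnot (\lnot A \lor ((\lnot D \lor B) \land (B \to D))) \lor \lnot A   [eliminate \to]
= \lnot (\lnot A \lor ((\lnot D \lor B) \land (\lnot B \lor D))) \lor \lnot A   [eliminate \to]
= (\lnot \lnot A \land \lnot ((\lnot D \lor B) \land (\lnot B \lor D))) \lor \lnot A   [De Morgan]
= (A \land \lnot ((\lnot D \lor B) \land (\lnot B \lor D))) \lor \lnot A   [double negation]
= (A \land (\lnot (\lnot D \lor B) \lor \lnot (\lnot B \lor D))) \lor \lnot A   [De Morgan]
= (A \land ((\lnot \lnot D \land \lnot B) \lor \lnot (\lnot B \lor D))) \lor \lnot A   [De Morgan]
= (A \land ((D \land \lnot B) \lor \lnot (\lnot B \lor D))) \lor \lnot A   [double negation]
= (A \land ((D \land \lnot B) \lor (\lnot \lnot B \land \lnot D))) \lor \lnot A   [De Morgan]
= (A \land ((D \land \lnot B) \lor (B \land \lnot D))) \lor \lnot A   [double negation]
= (A \land D \land \lnot B) \lor (A \land B \land \lnot D) \lor \lnot A   [distribute \land over \lor]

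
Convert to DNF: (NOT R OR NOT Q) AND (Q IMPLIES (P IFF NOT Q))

(NOT R AND NOT P AND Q) OR NOT Q

(NOT R OR NOT Q) AND (Q IMPLIES (P IFF NOT Q))
= (NOT R OR NOT Q) AND (NOT Q OR (P IFF NOT Q))   (eliminate IMPLIES)
= (NOT R OR NOT Q) AND (NOT Q OR ((P IMPLIES NOT Q) AND (NOT Q IMPLIES P)))   (eliminate IFF)
= (NOT R OR NOT Q) AND (NOT Q OR ((NOT P OR NOT Q) AND (NOT Q IMPLIES P)))   (eliminate IMPLIES)
= (NOT R OR NOT Q) AND (NOT Q OR ((NOT P OR NOT Q) AND (NOT NOT Q OR P)))   (eliminate IMPLIES)
= (NOT R OR NOT Q) AND (NOT Q OR ((NOT P OR NOT Q) AND (Q OR P)))   (double negation)
= (NOT R AND NOT Q) OR (NOT R AND NOT P AND Q) OR (NOT R AND NOT P AND P) OR (NOT R AND NOT Q AND Q) OR (NOT R AND NOT Q AND P) OR (NOT Q AND NOT Q) OR (NOT Q AND NOT P AND Q) OR (NOT Q AND NOT P AND P) OR (NOT Q AND NOT Q AND Q) OR (NOT Q AND NOT Q AND P)   (distribute AND over OR)
= (NOT R AND NOT P AND Q) OR NOT Q   (simplify)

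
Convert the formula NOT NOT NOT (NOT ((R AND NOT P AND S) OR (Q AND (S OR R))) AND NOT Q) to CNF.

NOT NOT NOT (NOT ((R AND NOT P AND S) OR (Q AND (S OR R))) AND NOT Q)
⇔ NOT (NOT ((R AND NOT P AND S) OR (Q AND (S OR R))) AND NOT Q)   [double negation]
⇔ NOT NOT ((R AND NOT P AND S) OR (Q AND (S OR R))) OR NOT NOT Q   [De Morgan]
⇔ (R AND NOT P AND S) OR (Q AND (S OR R)) OR NOT NOT Q   [double negation]
⇔ (R AND NOT P AND S) OR (Q AND (S OR R)) OR Q   [double negation]
⇔ (R OR Q OR Q) AND (R OR S OR R OR Q) AND (NOT P OR Q OR Q) AND (NOT P OR S OR R OR Q) AND (S OR Q OR Q) AND (S OR S OR R OR Q)   [distribute OR over AND]
⇔ (R OR Q) AND (NOT P OR Q) AND (S OR Q)   [simplify]

(R OR Q) AND (NOT P OR Q) AND (S OR Q)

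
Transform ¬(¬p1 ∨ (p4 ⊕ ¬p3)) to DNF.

(p1 ∧ ¬p4 ∧ p3) ∨ (p1 ∧ ¬p3 ∧ p4)

¬(¬p1 ∨ (p4 ⊕ ¬p3))
≡ ¬(¬p1 ∨ (p4 ∧ ¬¬p3) ∨ (¬p4 ∧ ¬p3))
≡ ¬¬p1 ∧ ¬(p4 ∧ ¬¬p3) ∧ ¬(¬p4 ∧ ¬p3)
≡ p1 ∧ ¬(p4 ∧ ¬¬p3) ∧ ¬(¬p4 ∧ ¬p3)
≡ p1 ∧ (¬p4 ∨ ¬¬¬p3) ∧ ¬(¬p4 ∧ ¬p3)
≡ p1 ∧ (¬p4 ∨ ¬p3) ∧ ¬(¬p4 ∧ ¬p3)
≡ p1 ∧ (¬p4 ∨ ¬p3) ∧ (¬¬p4 ∨ ¬¬p3)
≡ p1 ∧ (¬p4 ∨ ¬p3) ∧ (p4 ∨ ¬¬p3)
≡ p1 ∧ (¬p4 ∨ ¬p3) ∧ (p4 ∨ p3)
≡ (p1 ∧ ¬p4 ∧ p4) ∨ (p1 ∧ ¬p4 ∧ p3) ∨ (p1 ∧ ¬p3 ∧ p4) ∨ (p1 ∧ ¬p3 ∧ p3)
≡ (p1 ∧ ¬p4 ∧ p3) ∨ (p1 ∧ ¬p3 ∧ p4)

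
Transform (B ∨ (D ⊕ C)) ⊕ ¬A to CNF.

(B ∨ (D ⊕ C)) ⊕ ¬A
≡ (B ∨ (D ⊕ C) ∨ ¬A) ∧ ¬((B ∨ (D ⊕ C)) ∧ ¬A)   [expand ⊕]
≡ (B ∨ ((D ∨ C) ∧ ¬(D ∧ C)) ∨ ¬A) ∧ ¬((B ∨ (D ⊕ C)) ∧ ¬A)   [expand ⊕]
≡ (B ∨ ((D ∨ C) ∧ ¬(D ∧ C)) ∨ ¬A) ∧ ¬((B ∨ ((D ∨ C) ∧ ¬(D ∧ C))) ∧ ¬A)   [expand ⊕]
≡ (B ∨ ((D ∨ C) ∧ (¬D ∨ ¬C)) ∨ ¬A) ∧ ¬((B ∨ ((D ∨ C) ∧ ¬(D ∧ C))) ∧ ¬A)   [De Morgan]
≡ (B ∨ ((D ∨ C) ∧ (¬D ∨ ¬C)) ∨ ¬A) ∧ (¬(B ∨ ((D ∨ C) ∧ ¬(D ∧ C))) ∨ ¬¬A)   [De Morgan]
≡ (B ∨ ((D ∨ C) ∧ (¬D ∨ ¬C)) ∨ ¬A) ∧ ((¬B ∧ ¬((D ∨ C) ∧ ¬(D ∧ C))) ∨ ¬¬A)   [De Morgan]
≡ (B ∨ ((D ∨ C) ∧ (¬D ∨ ¬C)) ∨ ¬A) ∧ ((¬B ∧ (¬(D ∨ C) ∨ ¬¬(D ∧ C))) ∨ ¬¬A)   [De Morgan]
≡ (B ∨ ((D ∨ C) ∧ (¬D ∨ ¬C)) ∨ ¬A) ∧ ((¬B ∧ ((¬D ∧ ¬C) ∨ ¬¬(D ∧ C))) ∨ ¬¬A)   [De Morgan]
≡ (B ∨ ((D ∨ C) ∧ (¬D ∨ ¬C)) ∨ ¬A) ∧ ((¬B ∧ ((¬D ∧ ¬C) ∨ (D ∧ C))) ∨ ¬¬A)   [double negation]
≡ (B ∨ ((D ∨ C) ∧ (¬D ∨ ¬C)) ∨ ¬A) ∧ ((¬B ∧ ((¬D ∧ ¬C) ∨ (D ∧ C))) ∨ A)   [double negation]
≡ (B ∨ D ∨ C ∨ ¬A) ∧ (B ∨ ¬D ∨ ¬C ∨ ¬A) ∧ (¬B ∨ A) ∧ (¬D ∨ D ∨ A) ∧ (¬D ∨ C ∨ A) ∧ (¬C ∨ D ∨ A) ∧ (¬C ∨ C ∨ A)   [distribute ∨ over ∧]
≡ (B ∨ D ∨ C ∨ ¬A) ∧ (B ∨ ¬D ∨ ¬C ∨ ¬A) ∧ (¬B ∨ A) ∧ (¬D ∨ C ∨ A) ∧ (¬C ∨ D ∨ A)   [simplify]

(B ∨ D ∨ C ∨ ¬A) ∧ (B ∨ ¬D ∨ ¬C ∨ ¬A) ∧ (¬B ∨ A) ∧ (¬D ∨ C ∨ A) ∧ (¬C ∨ D ∨ A)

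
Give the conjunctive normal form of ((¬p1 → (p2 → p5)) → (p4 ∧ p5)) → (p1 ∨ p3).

(p1 ∨ ¬p2 ∨ p5 ∨ p3) ∧ (¬p4 ∨ ¬p5 ∨ p1 ∨ p3)

((¬p1 → (p2 → p5)) → (p4 ∧ p5)) → (p1 ∨ p3)
⇔ ¬((¬p1 → (p2 → p5)) → (p4 ∧ p5)) ∨ p1 ∨ p3   (eliminate →)
⇔ ¬(¬(¬p1 → (p2 → p5)) ∨ (p4 ∧ p5)) ∨ p1 ∨ p3   (eliminate →)
⇔ ¬(¬(¬¬p1 ∨ (p2 → p5)) ∨ (p4 ∧ p5)) ∨ p1 ∨ p3   (eliminate →)
⇔ ¬(¬(¬¬p1 ∨ ¬p2 ∨ p5) ∨ (p4 ∧ p5)) ∨ p1 ∨ p3   (eliminate →)
⇔ (¬¬(¬¬p1 ∨ ¬p2 ∨ p5) ∧ ¬(p4 ∧ p5)) ∨ p1 ∨ p3   (De Morgan)
⇔ ((¬¬p1 ∨ ¬p2 ∨ p5) ∧ ¬(p4 ∧ p5)) ∨ p1 ∨ p3   (double negation)
⇔ ((p1 ∨ ¬p2 ∨ p5) ∧ ¬(p4 ∧ p5)) ∨ p1 ∨ p3   (double negation)
⇔ ((p1 ∨ ¬p2 ∨ p5) ∧ (¬p4 ∨ ¬p5)) ∨ p1 ∨ p3   (De Morgan)
⇔ (p1 ∨ ¬p2 ∨ p5 ∨ p1 ∨ p3) ∧ (¬p4 ∨ ¬p5 ∨ p1 ∨ p3)   (distribute ∨ over ∧)
⇔ (p1 ∨ ¬p2 ∨ p5 ∨ p3) ∧ (¬p4 ∨ ¬p5 ∨ p1 ∨ p3)   (simplify)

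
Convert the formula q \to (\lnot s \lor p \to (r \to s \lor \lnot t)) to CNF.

\lnot q \lor s \lor \lnot r \lor \lnot t

q \to (\lnot s \lor p \to (r \to s \lor \lnot t))
⇔ \lnot q \lor (\lnot s \lor p \to (r \to s \lor \lnot t))   (eliminate \to)
⇔ \lnot q \lor \lnot (\lnot s \lor p) \lor (r \to s \lor \lnot t)   (eliminate \to)
⇔ \lnot q \lor \lnot (\lnot s \lor p) \lor \lnot r \lor s \lor \lnot t   (eliminate \to)
⇔ \lnot q \lor \lnot \lnot s \land \lnot p \lor \lnot r \lor s \lor \lnot t   (De Morgan)
⇔ \lnot q \lor s \land \lnot p \lor \lnot r \lor s \lor \lnot t   (double negation)
⇔ (\lnot q \lor s \lor \lnot r \lor s \lor \lnot t) \land (\lnot q \lor \lnot p \lor \lnot r \lor s \lor \lnot t)   (distribute \lor over \land)
⇔ \lnot q \lor s \lor \lnot r \lor \lnot t   (simplify)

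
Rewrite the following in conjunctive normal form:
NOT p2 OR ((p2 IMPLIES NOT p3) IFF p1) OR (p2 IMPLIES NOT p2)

(NOT p2 OR p3 OR p1) AND (NOT p2 OR NOT p1 OR NOT p3)

NOT p2 OR ((p2 IMPLIES NOT p3) IFF p1) OR (p2 IMPLIES NOT p2)
⇔ NOT p2 OR (((p2 IMPLIES NOT p3) IMPLIES p1) AND (p1 IMPLIES (p2 IMPLIES NOT p3))) OR (p2 IMPLIES NOT p2)
⇔ NOT p2 OR ((NOT (p2 IMPLIES NOT p3) OR p1) AND (p1 IMPLIES (p2 IMPLIES NOT p3))) OR (p2 IMPLIES NOT p2)
⇔ NOT p2 OR ((NOT (NOT p2 OR NOT p3) OR p1) AND (p1 IMPLIES (p2 IMPLIES NOT p3))) OR (p2 IMPLIES NOT p2)
⇔ NOT p2 OR ((NOT (NOT p2 OR NOT p3) OR p1) AND (NOT p1 OR (p2 IMPLIES NOT p3))) OR (p2 IMPLIES NOT p2)
⇔ NOT p2 OR ((NOT (NOT p2 OR NOT p3) OR p1) AND (NOT p1 OR NOT p2 OR NOT p3)) OR (p2 IMPLIES NOT p2)
⇔ NOT p2 OR ((NOT (NOT p2 OR NOT p3) OR p1) AND (NOT p1 OR NOT p2 OR NOT p3)) OR NOT p2 OR NOT p2
⇔ NOT p2 OR (((NOT NOT p2 AND NOT NOT p3) OR p1) AND (NOT p1 OR NOT p2 OR NOT p3)) OR NOT p2 OR NOT p2
⇔ NOT p2 OR (((p2 AND NOT NOT p3) OR p1) AND (NOT p1 OR NOT p2 OR NOT p3)) OR NOT p2 OR NOT p2
⇔ NOT p2 OR (((p2 AND p3) OR p1) AND (NOT p1 OR NOT p2 OR NOT p3)) OR NOT p2 OR NOT p2
⇔ (NOT p2 OR p2 OR p1 OR NOT p2 OR NOT p2) AND (NOT p2 OR p3 OR p1 OR NOT p2 OR NOT p2) AND (NOT p2 OR NOT p1 OR NOT p2 OR NOT p3 OR NOT p2 OR NOT p2)
⇔ (NOT p2 OR p3 OR p1) AND (NOT p2 OR NOT p1 OR NOT p3)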